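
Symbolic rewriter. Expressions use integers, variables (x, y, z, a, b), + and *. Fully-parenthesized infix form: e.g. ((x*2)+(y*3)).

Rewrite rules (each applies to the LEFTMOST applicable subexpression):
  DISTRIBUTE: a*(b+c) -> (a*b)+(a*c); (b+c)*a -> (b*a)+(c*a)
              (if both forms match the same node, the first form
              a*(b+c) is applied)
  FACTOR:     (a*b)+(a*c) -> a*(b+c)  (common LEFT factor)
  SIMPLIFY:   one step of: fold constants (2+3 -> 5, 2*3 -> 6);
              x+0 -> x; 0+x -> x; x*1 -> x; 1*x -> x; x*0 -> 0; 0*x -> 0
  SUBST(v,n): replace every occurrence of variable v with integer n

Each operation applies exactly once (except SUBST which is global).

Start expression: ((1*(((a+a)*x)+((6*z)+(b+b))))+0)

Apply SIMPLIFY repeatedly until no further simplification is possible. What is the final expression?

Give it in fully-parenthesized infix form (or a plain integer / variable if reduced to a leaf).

Answer: (((a+a)*x)+((6*z)+(b+b)))

Derivation:
Start: ((1*(((a+a)*x)+((6*z)+(b+b))))+0)
Step 1: at root: ((1*(((a+a)*x)+((6*z)+(b+b))))+0) -> (1*(((a+a)*x)+((6*z)+(b+b)))); overall: ((1*(((a+a)*x)+((6*z)+(b+b))))+0) -> (1*(((a+a)*x)+((6*z)+(b+b))))
Step 2: at root: (1*(((a+a)*x)+((6*z)+(b+b)))) -> (((a+a)*x)+((6*z)+(b+b))); overall: (1*(((a+a)*x)+((6*z)+(b+b)))) -> (((a+a)*x)+((6*z)+(b+b)))
Fixed point: (((a+a)*x)+((6*z)+(b+b)))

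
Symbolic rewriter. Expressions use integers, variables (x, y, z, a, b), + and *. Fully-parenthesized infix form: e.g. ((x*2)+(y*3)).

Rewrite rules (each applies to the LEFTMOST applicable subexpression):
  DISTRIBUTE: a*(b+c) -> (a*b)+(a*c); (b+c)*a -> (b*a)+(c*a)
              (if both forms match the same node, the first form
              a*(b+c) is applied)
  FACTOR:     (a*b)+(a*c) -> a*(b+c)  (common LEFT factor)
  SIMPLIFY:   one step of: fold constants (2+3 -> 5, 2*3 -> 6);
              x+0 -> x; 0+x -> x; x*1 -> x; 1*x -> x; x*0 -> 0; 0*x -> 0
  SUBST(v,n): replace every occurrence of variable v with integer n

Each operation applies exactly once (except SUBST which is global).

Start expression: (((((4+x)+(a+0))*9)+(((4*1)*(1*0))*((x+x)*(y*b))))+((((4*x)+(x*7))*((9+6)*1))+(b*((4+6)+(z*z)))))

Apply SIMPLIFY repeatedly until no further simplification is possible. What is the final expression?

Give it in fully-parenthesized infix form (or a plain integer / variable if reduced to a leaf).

Answer: ((((4+x)+a)*9)+((((4*x)+(x*7))*15)+(b*(10+(z*z)))))

Derivation:
Start: (((((4+x)+(a+0))*9)+(((4*1)*(1*0))*((x+x)*(y*b))))+((((4*x)+(x*7))*((9+6)*1))+(b*((4+6)+(z*z)))))
Step 1: at LLLR: (a+0) -> a; overall: (((((4+x)+(a+0))*9)+(((4*1)*(1*0))*((x+x)*(y*b))))+((((4*x)+(x*7))*((9+6)*1))+(b*((4+6)+(z*z))))) -> (((((4+x)+a)*9)+(((4*1)*(1*0))*((x+x)*(y*b))))+((((4*x)+(x*7))*((9+6)*1))+(b*((4+6)+(z*z)))))
Step 2: at LRLL: (4*1) -> 4; overall: (((((4+x)+a)*9)+(((4*1)*(1*0))*((x+x)*(y*b))))+((((4*x)+(x*7))*((9+6)*1))+(b*((4+6)+(z*z))))) -> (((((4+x)+a)*9)+((4*(1*0))*((x+x)*(y*b))))+((((4*x)+(x*7))*((9+6)*1))+(b*((4+6)+(z*z)))))
Step 3: at LRLR: (1*0) -> 0; overall: (((((4+x)+a)*9)+((4*(1*0))*((x+x)*(y*b))))+((((4*x)+(x*7))*((9+6)*1))+(b*((4+6)+(z*z))))) -> (((((4+x)+a)*9)+((4*0)*((x+x)*(y*b))))+((((4*x)+(x*7))*((9+6)*1))+(b*((4+6)+(z*z)))))
Step 4: at LRL: (4*0) -> 0; overall: (((((4+x)+a)*9)+((4*0)*((x+x)*(y*b))))+((((4*x)+(x*7))*((9+6)*1))+(b*((4+6)+(z*z))))) -> (((((4+x)+a)*9)+(0*((x+x)*(y*b))))+((((4*x)+(x*7))*((9+6)*1))+(b*((4+6)+(z*z)))))
Step 5: at LR: (0*((x+x)*(y*b))) -> 0; overall: (((((4+x)+a)*9)+(0*((x+x)*(y*b))))+((((4*x)+(x*7))*((9+6)*1))+(b*((4+6)+(z*z))))) -> (((((4+x)+a)*9)+0)+((((4*x)+(x*7))*((9+6)*1))+(b*((4+6)+(z*z)))))
Step 6: at L: ((((4+x)+a)*9)+0) -> (((4+x)+a)*9); overall: (((((4+x)+a)*9)+0)+((((4*x)+(x*7))*((9+6)*1))+(b*((4+6)+(z*z))))) -> ((((4+x)+a)*9)+((((4*x)+(x*7))*((9+6)*1))+(b*((4+6)+(z*z)))))
Step 7: at RLR: ((9+6)*1) -> (9+6); overall: ((((4+x)+a)*9)+((((4*x)+(x*7))*((9+6)*1))+(b*((4+6)+(z*z))))) -> ((((4+x)+a)*9)+((((4*x)+(x*7))*(9+6))+(b*((4+6)+(z*z)))))
Step 8: at RLR: (9+6) -> 15; overall: ((((4+x)+a)*9)+((((4*x)+(x*7))*(9+6))+(b*((4+6)+(z*z))))) -> ((((4+x)+a)*9)+((((4*x)+(x*7))*15)+(b*((4+6)+(z*z)))))
Step 9: at RRRL: (4+6) -> 10; overall: ((((4+x)+a)*9)+((((4*x)+(x*7))*15)+(b*((4+6)+(z*z))))) -> ((((4+x)+a)*9)+((((4*x)+(x*7))*15)+(b*(10+(z*z)))))
Fixed point: ((((4+x)+a)*9)+((((4*x)+(x*7))*15)+(b*(10+(z*z)))))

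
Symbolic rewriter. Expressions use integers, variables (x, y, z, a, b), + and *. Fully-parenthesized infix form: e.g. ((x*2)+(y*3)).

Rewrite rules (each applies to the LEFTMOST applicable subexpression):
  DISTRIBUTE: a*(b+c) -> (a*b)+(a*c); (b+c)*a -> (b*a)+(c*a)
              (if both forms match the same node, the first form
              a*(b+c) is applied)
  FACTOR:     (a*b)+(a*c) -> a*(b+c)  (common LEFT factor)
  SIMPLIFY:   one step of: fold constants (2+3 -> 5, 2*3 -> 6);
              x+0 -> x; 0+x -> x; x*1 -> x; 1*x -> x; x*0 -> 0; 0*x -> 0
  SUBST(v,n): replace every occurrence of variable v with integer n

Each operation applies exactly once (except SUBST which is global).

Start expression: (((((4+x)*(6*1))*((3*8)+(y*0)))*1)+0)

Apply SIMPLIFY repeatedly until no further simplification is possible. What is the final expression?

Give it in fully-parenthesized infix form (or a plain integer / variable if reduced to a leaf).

Start: (((((4+x)*(6*1))*((3*8)+(y*0)))*1)+0)
Step 1: at root: (((((4+x)*(6*1))*((3*8)+(y*0)))*1)+0) -> ((((4+x)*(6*1))*((3*8)+(y*0)))*1); overall: (((((4+x)*(6*1))*((3*8)+(y*0)))*1)+0) -> ((((4+x)*(6*1))*((3*8)+(y*0)))*1)
Step 2: at root: ((((4+x)*(6*1))*((3*8)+(y*0)))*1) -> (((4+x)*(6*1))*((3*8)+(y*0))); overall: ((((4+x)*(6*1))*((3*8)+(y*0)))*1) -> (((4+x)*(6*1))*((3*8)+(y*0)))
Step 3: at LR: (6*1) -> 6; overall: (((4+x)*(6*1))*((3*8)+(y*0))) -> (((4+x)*6)*((3*8)+(y*0)))
Step 4: at RL: (3*8) -> 24; overall: (((4+x)*6)*((3*8)+(y*0))) -> (((4+x)*6)*(24+(y*0)))
Step 5: at RR: (y*0) -> 0; overall: (((4+x)*6)*(24+(y*0))) -> (((4+x)*6)*(24+0))
Step 6: at R: (24+0) -> 24; overall: (((4+x)*6)*(24+0)) -> (((4+x)*6)*24)
Fixed point: (((4+x)*6)*24)

Answer: (((4+x)*6)*24)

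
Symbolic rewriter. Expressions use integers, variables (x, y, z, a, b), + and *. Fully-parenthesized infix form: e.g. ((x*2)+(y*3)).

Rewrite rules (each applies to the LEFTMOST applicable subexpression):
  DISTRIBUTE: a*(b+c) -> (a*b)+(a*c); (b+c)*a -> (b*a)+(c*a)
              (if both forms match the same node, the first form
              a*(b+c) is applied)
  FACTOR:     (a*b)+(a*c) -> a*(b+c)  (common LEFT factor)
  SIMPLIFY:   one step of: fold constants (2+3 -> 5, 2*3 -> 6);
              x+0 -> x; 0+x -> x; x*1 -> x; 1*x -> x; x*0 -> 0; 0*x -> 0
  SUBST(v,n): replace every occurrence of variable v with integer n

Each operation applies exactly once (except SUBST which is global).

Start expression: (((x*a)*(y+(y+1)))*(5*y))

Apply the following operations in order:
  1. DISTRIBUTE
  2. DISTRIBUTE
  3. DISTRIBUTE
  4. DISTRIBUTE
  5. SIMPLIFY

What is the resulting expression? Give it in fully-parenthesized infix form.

Start: (((x*a)*(y+(y+1)))*(5*y))
Apply DISTRIBUTE at L (target: ((x*a)*(y+(y+1)))): (((x*a)*(y+(y+1)))*(5*y)) -> ((((x*a)*y)+((x*a)*(y+1)))*(5*y))
Apply DISTRIBUTE at root (target: ((((x*a)*y)+((x*a)*(y+1)))*(5*y))): ((((x*a)*y)+((x*a)*(y+1)))*(5*y)) -> ((((x*a)*y)*(5*y))+(((x*a)*(y+1))*(5*y)))
Apply DISTRIBUTE at RL (target: ((x*a)*(y+1))): ((((x*a)*y)*(5*y))+(((x*a)*(y+1))*(5*y))) -> ((((x*a)*y)*(5*y))+((((x*a)*y)+((x*a)*1))*(5*y)))
Apply DISTRIBUTE at R (target: ((((x*a)*y)+((x*a)*1))*(5*y))): ((((x*a)*y)*(5*y))+((((x*a)*y)+((x*a)*1))*(5*y))) -> ((((x*a)*y)*(5*y))+((((x*a)*y)*(5*y))+(((x*a)*1)*(5*y))))
Apply SIMPLIFY at RRL (target: ((x*a)*1)): ((((x*a)*y)*(5*y))+((((x*a)*y)*(5*y))+(((x*a)*1)*(5*y)))) -> ((((x*a)*y)*(5*y))+((((x*a)*y)*(5*y))+((x*a)*(5*y))))

Answer: ((((x*a)*y)*(5*y))+((((x*a)*y)*(5*y))+((x*a)*(5*y))))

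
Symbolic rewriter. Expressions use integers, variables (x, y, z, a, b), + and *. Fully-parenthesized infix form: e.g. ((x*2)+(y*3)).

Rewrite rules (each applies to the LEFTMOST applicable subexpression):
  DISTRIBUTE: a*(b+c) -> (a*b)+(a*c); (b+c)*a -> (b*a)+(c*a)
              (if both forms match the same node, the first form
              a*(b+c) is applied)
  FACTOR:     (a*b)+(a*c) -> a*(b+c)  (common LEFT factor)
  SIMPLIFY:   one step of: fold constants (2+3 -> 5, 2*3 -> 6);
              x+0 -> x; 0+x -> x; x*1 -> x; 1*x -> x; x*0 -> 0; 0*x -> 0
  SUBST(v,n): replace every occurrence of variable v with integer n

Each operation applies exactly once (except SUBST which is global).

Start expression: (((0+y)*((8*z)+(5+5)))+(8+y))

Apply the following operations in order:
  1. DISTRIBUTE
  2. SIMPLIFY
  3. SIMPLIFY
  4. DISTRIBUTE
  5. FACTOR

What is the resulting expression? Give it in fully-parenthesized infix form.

Answer: (((y*(8*z))+(y*(5+5)))+(8+y))

Derivation:
Start: (((0+y)*((8*z)+(5+5)))+(8+y))
Apply DISTRIBUTE at L (target: ((0+y)*((8*z)+(5+5)))): (((0+y)*((8*z)+(5+5)))+(8+y)) -> ((((0+y)*(8*z))+((0+y)*(5+5)))+(8+y))
Apply SIMPLIFY at LLL (target: (0+y)): ((((0+y)*(8*z))+((0+y)*(5+5)))+(8+y)) -> (((y*(8*z))+((0+y)*(5+5)))+(8+y))
Apply SIMPLIFY at LRL (target: (0+y)): (((y*(8*z))+((0+y)*(5+5)))+(8+y)) -> (((y*(8*z))+(y*(5+5)))+(8+y))
Apply DISTRIBUTE at LR (target: (y*(5+5))): (((y*(8*z))+(y*(5+5)))+(8+y)) -> (((y*(8*z))+((y*5)+(y*5)))+(8+y))
Apply FACTOR at LR (target: ((y*5)+(y*5))): (((y*(8*z))+((y*5)+(y*5)))+(8+y)) -> (((y*(8*z))+(y*(5+5)))+(8+y))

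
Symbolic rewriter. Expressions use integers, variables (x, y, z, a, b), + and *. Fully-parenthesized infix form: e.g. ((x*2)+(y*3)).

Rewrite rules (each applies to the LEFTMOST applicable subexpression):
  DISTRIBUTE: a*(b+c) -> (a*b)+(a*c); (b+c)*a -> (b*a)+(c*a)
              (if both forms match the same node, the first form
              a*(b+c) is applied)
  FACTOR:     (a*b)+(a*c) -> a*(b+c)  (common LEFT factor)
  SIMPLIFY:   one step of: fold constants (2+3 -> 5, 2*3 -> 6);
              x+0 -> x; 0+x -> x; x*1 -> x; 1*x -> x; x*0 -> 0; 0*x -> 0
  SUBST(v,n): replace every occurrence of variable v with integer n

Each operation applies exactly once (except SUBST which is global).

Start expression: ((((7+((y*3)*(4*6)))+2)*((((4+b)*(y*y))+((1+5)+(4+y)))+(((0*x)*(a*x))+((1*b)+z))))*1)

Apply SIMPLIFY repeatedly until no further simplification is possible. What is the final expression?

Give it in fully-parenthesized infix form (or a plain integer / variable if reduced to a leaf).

Answer: (((7+((y*3)*24))+2)*((((4+b)*(y*y))+(6+(4+y)))+(b+z)))

Derivation:
Start: ((((7+((y*3)*(4*6)))+2)*((((4+b)*(y*y))+((1+5)+(4+y)))+(((0*x)*(a*x))+((1*b)+z))))*1)
Step 1: at root: ((((7+((y*3)*(4*6)))+2)*((((4+b)*(y*y))+((1+5)+(4+y)))+(((0*x)*(a*x))+((1*b)+z))))*1) -> (((7+((y*3)*(4*6)))+2)*((((4+b)*(y*y))+((1+5)+(4+y)))+(((0*x)*(a*x))+((1*b)+z)))); overall: ((((7+((y*3)*(4*6)))+2)*((((4+b)*(y*y))+((1+5)+(4+y)))+(((0*x)*(a*x))+((1*b)+z))))*1) -> (((7+((y*3)*(4*6)))+2)*((((4+b)*(y*y))+((1+5)+(4+y)))+(((0*x)*(a*x))+((1*b)+z))))
Step 2: at LLRR: (4*6) -> 24; overall: (((7+((y*3)*(4*6)))+2)*((((4+b)*(y*y))+((1+5)+(4+y)))+(((0*x)*(a*x))+((1*b)+z)))) -> (((7+((y*3)*24))+2)*((((4+b)*(y*y))+((1+5)+(4+y)))+(((0*x)*(a*x))+((1*b)+z))))
Step 3: at RLRL: (1+5) -> 6; overall: (((7+((y*3)*24))+2)*((((4+b)*(y*y))+((1+5)+(4+y)))+(((0*x)*(a*x))+((1*b)+z)))) -> (((7+((y*3)*24))+2)*((((4+b)*(y*y))+(6+(4+y)))+(((0*x)*(a*x))+((1*b)+z))))
Step 4: at RRLL: (0*x) -> 0; overall: (((7+((y*3)*24))+2)*((((4+b)*(y*y))+(6+(4+y)))+(((0*x)*(a*x))+((1*b)+z)))) -> (((7+((y*3)*24))+2)*((((4+b)*(y*y))+(6+(4+y)))+((0*(a*x))+((1*b)+z))))
Step 5: at RRL: (0*(a*x)) -> 0; overall: (((7+((y*3)*24))+2)*((((4+b)*(y*y))+(6+(4+y)))+((0*(a*x))+((1*b)+z)))) -> (((7+((y*3)*24))+2)*((((4+b)*(y*y))+(6+(4+y)))+(0+((1*b)+z))))
Step 6: at RR: (0+((1*b)+z)) -> ((1*b)+z); overall: (((7+((y*3)*24))+2)*((((4+b)*(y*y))+(6+(4+y)))+(0+((1*b)+z)))) -> (((7+((y*3)*24))+2)*((((4+b)*(y*y))+(6+(4+y)))+((1*b)+z)))
Step 7: at RRL: (1*b) -> b; overall: (((7+((y*3)*24))+2)*((((4+b)*(y*y))+(6+(4+y)))+((1*b)+z))) -> (((7+((y*3)*24))+2)*((((4+b)*(y*y))+(6+(4+y)))+(b+z)))
Fixed point: (((7+((y*3)*24))+2)*((((4+b)*(y*y))+(6+(4+y)))+(b+z)))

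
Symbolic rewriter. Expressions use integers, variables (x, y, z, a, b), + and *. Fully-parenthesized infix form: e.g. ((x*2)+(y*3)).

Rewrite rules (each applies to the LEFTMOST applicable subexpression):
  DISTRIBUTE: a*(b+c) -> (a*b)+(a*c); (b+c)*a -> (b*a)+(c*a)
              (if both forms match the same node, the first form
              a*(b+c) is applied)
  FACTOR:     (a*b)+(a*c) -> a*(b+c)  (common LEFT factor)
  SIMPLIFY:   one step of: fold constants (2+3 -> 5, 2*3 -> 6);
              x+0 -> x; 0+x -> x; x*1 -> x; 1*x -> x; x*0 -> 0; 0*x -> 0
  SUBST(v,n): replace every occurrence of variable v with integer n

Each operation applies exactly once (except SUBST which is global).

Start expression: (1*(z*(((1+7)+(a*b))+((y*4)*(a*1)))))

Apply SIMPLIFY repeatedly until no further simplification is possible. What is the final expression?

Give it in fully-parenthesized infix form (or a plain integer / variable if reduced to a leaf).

Answer: (z*((8+(a*b))+((y*4)*a)))

Derivation:
Start: (1*(z*(((1+7)+(a*b))+((y*4)*(a*1)))))
Step 1: at root: (1*(z*(((1+7)+(a*b))+((y*4)*(a*1))))) -> (z*(((1+7)+(a*b))+((y*4)*(a*1)))); overall: (1*(z*(((1+7)+(a*b))+((y*4)*(a*1))))) -> (z*(((1+7)+(a*b))+((y*4)*(a*1))))
Step 2: at RLL: (1+7) -> 8; overall: (z*(((1+7)+(a*b))+((y*4)*(a*1)))) -> (z*((8+(a*b))+((y*4)*(a*1))))
Step 3: at RRR: (a*1) -> a; overall: (z*((8+(a*b))+((y*4)*(a*1)))) -> (z*((8+(a*b))+((y*4)*a)))
Fixed point: (z*((8+(a*b))+((y*4)*a)))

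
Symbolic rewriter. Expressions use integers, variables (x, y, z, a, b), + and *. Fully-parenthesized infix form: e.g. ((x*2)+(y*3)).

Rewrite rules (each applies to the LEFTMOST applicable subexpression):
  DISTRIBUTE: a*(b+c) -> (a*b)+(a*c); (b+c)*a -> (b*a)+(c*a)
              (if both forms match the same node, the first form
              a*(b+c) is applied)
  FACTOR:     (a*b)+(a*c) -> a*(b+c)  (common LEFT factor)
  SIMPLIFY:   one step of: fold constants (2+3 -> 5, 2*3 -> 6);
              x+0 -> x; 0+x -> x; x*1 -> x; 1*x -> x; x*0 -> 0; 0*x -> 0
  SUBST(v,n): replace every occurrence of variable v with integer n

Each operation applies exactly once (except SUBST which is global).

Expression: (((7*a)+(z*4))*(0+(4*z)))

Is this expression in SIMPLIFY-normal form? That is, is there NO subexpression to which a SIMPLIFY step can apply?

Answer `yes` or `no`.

Expression: (((7*a)+(z*4))*(0+(4*z)))
Scanning for simplifiable subexpressions (pre-order)...
  at root: (((7*a)+(z*4))*(0+(4*z))) (not simplifiable)
  at L: ((7*a)+(z*4)) (not simplifiable)
  at LL: (7*a) (not simplifiable)
  at LR: (z*4) (not simplifiable)
  at R: (0+(4*z)) (SIMPLIFIABLE)
  at RR: (4*z) (not simplifiable)
Found simplifiable subexpr at path R: (0+(4*z))
One SIMPLIFY step would give: (((7*a)+(z*4))*(4*z))
-> NOT in normal form.

Answer: no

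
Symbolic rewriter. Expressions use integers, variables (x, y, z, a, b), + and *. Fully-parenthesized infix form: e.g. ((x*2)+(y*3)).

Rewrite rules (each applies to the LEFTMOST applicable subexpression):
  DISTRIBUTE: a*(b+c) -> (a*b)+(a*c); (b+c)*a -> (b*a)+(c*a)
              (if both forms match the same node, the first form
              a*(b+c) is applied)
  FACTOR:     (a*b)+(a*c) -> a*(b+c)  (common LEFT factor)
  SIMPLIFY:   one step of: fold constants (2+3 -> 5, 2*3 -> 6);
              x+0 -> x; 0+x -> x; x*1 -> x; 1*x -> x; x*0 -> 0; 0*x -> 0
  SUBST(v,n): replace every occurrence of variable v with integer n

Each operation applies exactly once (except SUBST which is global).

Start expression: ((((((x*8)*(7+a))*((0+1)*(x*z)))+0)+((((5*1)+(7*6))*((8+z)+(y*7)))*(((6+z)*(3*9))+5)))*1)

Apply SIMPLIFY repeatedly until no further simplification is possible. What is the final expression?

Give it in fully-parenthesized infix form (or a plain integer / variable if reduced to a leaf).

Start: ((((((x*8)*(7+a))*((0+1)*(x*z)))+0)+((((5*1)+(7*6))*((8+z)+(y*7)))*(((6+z)*(3*9))+5)))*1)
Step 1: at root: ((((((x*8)*(7+a))*((0+1)*(x*z)))+0)+((((5*1)+(7*6))*((8+z)+(y*7)))*(((6+z)*(3*9))+5)))*1) -> (((((x*8)*(7+a))*((0+1)*(x*z)))+0)+((((5*1)+(7*6))*((8+z)+(y*7)))*(((6+z)*(3*9))+5))); overall: ((((((x*8)*(7+a))*((0+1)*(x*z)))+0)+((((5*1)+(7*6))*((8+z)+(y*7)))*(((6+z)*(3*9))+5)))*1) -> (((((x*8)*(7+a))*((0+1)*(x*z)))+0)+((((5*1)+(7*6))*((8+z)+(y*7)))*(((6+z)*(3*9))+5)))
Step 2: at L: ((((x*8)*(7+a))*((0+1)*(x*z)))+0) -> (((x*8)*(7+a))*((0+1)*(x*z))); overall: (((((x*8)*(7+a))*((0+1)*(x*z)))+0)+((((5*1)+(7*6))*((8+z)+(y*7)))*(((6+z)*(3*9))+5))) -> ((((x*8)*(7+a))*((0+1)*(x*z)))+((((5*1)+(7*6))*((8+z)+(y*7)))*(((6+z)*(3*9))+5)))
Step 3: at LRL: (0+1) -> 1; overall: ((((x*8)*(7+a))*((0+1)*(x*z)))+((((5*1)+(7*6))*((8+z)+(y*7)))*(((6+z)*(3*9))+5))) -> ((((x*8)*(7+a))*(1*(x*z)))+((((5*1)+(7*6))*((8+z)+(y*7)))*(((6+z)*(3*9))+5)))
Step 4: at LR: (1*(x*z)) -> (x*z); overall: ((((x*8)*(7+a))*(1*(x*z)))+((((5*1)+(7*6))*((8+z)+(y*7)))*(((6+z)*(3*9))+5))) -> ((((x*8)*(7+a))*(x*z))+((((5*1)+(7*6))*((8+z)+(y*7)))*(((6+z)*(3*9))+5)))
Step 5: at RLLL: (5*1) -> 5; overall: ((((x*8)*(7+a))*(x*z))+((((5*1)+(7*6))*((8+z)+(y*7)))*(((6+z)*(3*9))+5))) -> ((((x*8)*(7+a))*(x*z))+(((5+(7*6))*((8+z)+(y*7)))*(((6+z)*(3*9))+5)))
Step 6: at RLLR: (7*6) -> 42; overall: ((((x*8)*(7+a))*(x*z))+(((5+(7*6))*((8+z)+(y*7)))*(((6+z)*(3*9))+5))) -> ((((x*8)*(7+a))*(x*z))+(((5+42)*((8+z)+(y*7)))*(((6+z)*(3*9))+5)))
Step 7: at RLL: (5+42) -> 47; overall: ((((x*8)*(7+a))*(x*z))+(((5+42)*((8+z)+(y*7)))*(((6+z)*(3*9))+5))) -> ((((x*8)*(7+a))*(x*z))+((47*((8+z)+(y*7)))*(((6+z)*(3*9))+5)))
Step 8: at RRLR: (3*9) -> 27; overall: ((((x*8)*(7+a))*(x*z))+((47*((8+z)+(y*7)))*(((6+z)*(3*9))+5))) -> ((((x*8)*(7+a))*(x*z))+((47*((8+z)+(y*7)))*(((6+z)*27)+5)))
Fixed point: ((((x*8)*(7+a))*(x*z))+((47*((8+z)+(y*7)))*(((6+z)*27)+5)))

Answer: ((((x*8)*(7+a))*(x*z))+((47*((8+z)+(y*7)))*(((6+z)*27)+5)))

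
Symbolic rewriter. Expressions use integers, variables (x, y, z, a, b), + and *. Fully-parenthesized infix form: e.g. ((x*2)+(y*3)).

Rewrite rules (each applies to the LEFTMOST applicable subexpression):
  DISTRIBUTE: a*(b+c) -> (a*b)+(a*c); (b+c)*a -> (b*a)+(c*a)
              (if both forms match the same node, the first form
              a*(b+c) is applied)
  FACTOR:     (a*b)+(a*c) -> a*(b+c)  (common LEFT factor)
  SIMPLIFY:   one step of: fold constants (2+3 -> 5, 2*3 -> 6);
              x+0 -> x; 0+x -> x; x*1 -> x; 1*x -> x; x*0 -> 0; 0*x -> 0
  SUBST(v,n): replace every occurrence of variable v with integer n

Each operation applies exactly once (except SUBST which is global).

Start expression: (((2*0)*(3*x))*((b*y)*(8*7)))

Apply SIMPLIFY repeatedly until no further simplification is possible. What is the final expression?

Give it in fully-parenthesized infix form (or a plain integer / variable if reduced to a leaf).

Answer: 0

Derivation:
Start: (((2*0)*(3*x))*((b*y)*(8*7)))
Step 1: at LL: (2*0) -> 0; overall: (((2*0)*(3*x))*((b*y)*(8*7))) -> ((0*(3*x))*((b*y)*(8*7)))
Step 2: at L: (0*(3*x)) -> 0; overall: ((0*(3*x))*((b*y)*(8*7))) -> (0*((b*y)*(8*7)))
Step 3: at root: (0*((b*y)*(8*7))) -> 0; overall: (0*((b*y)*(8*7))) -> 0
Fixed point: 0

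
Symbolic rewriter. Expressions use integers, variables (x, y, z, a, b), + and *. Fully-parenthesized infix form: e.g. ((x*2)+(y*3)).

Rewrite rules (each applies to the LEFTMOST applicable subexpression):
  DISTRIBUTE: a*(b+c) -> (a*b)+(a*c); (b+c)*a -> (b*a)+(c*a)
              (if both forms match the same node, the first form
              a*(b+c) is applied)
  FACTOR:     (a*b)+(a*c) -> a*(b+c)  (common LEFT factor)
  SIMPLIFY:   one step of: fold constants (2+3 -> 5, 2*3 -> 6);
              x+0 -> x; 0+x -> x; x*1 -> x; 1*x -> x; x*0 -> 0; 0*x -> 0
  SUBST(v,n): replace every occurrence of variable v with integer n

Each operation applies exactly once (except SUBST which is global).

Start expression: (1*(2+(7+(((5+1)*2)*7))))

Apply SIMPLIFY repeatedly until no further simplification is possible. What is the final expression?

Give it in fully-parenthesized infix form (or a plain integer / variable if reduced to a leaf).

Start: (1*(2+(7+(((5+1)*2)*7))))
Step 1: at root: (1*(2+(7+(((5+1)*2)*7)))) -> (2+(7+(((5+1)*2)*7))); overall: (1*(2+(7+(((5+1)*2)*7)))) -> (2+(7+(((5+1)*2)*7)))
Step 2: at RRLL: (5+1) -> 6; overall: (2+(7+(((5+1)*2)*7))) -> (2+(7+((6*2)*7)))
Step 3: at RRL: (6*2) -> 12; overall: (2+(7+((6*2)*7))) -> (2+(7+(12*7)))
Step 4: at RR: (12*7) -> 84; overall: (2+(7+(12*7))) -> (2+(7+84))
Step 5: at R: (7+84) -> 91; overall: (2+(7+84)) -> (2+91)
Step 6: at root: (2+91) -> 93; overall: (2+91) -> 93
Fixed point: 93

Answer: 93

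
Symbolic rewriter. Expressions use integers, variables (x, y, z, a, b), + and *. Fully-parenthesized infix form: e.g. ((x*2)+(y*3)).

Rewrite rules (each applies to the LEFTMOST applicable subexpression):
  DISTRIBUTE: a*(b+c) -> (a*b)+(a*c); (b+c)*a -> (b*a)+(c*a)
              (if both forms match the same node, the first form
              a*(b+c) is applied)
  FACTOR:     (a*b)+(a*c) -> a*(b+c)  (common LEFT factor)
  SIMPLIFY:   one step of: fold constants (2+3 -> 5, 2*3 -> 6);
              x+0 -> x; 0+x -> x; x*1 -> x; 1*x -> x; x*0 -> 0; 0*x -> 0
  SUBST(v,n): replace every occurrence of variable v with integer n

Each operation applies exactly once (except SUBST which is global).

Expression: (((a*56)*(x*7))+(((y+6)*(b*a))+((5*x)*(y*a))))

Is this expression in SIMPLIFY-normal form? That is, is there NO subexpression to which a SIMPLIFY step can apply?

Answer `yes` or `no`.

Answer: yes

Derivation:
Expression: (((a*56)*(x*7))+(((y+6)*(b*a))+((5*x)*(y*a))))
Scanning for simplifiable subexpressions (pre-order)...
  at root: (((a*56)*(x*7))+(((y+6)*(b*a))+((5*x)*(y*a)))) (not simplifiable)
  at L: ((a*56)*(x*7)) (not simplifiable)
  at LL: (a*56) (not simplifiable)
  at LR: (x*7) (not simplifiable)
  at R: (((y+6)*(b*a))+((5*x)*(y*a))) (not simplifiable)
  at RL: ((y+6)*(b*a)) (not simplifiable)
  at RLL: (y+6) (not simplifiable)
  at RLR: (b*a) (not simplifiable)
  at RR: ((5*x)*(y*a)) (not simplifiable)
  at RRL: (5*x) (not simplifiable)
  at RRR: (y*a) (not simplifiable)
Result: no simplifiable subexpression found -> normal form.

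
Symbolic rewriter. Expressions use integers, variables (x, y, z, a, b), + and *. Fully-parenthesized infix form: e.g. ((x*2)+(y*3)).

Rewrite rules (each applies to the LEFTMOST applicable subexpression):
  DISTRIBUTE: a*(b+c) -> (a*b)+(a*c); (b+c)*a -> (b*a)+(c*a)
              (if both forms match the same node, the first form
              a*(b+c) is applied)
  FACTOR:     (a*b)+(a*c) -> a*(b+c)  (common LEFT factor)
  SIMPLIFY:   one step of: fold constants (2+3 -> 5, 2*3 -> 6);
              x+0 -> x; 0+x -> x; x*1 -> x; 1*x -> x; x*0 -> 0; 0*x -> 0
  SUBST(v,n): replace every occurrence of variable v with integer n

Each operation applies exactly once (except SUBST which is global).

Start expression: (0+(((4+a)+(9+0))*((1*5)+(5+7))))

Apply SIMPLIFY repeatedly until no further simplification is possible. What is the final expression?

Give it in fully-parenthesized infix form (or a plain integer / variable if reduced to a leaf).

Start: (0+(((4+a)+(9+0))*((1*5)+(5+7))))
Step 1: at root: (0+(((4+a)+(9+0))*((1*5)+(5+7)))) -> (((4+a)+(9+0))*((1*5)+(5+7))); overall: (0+(((4+a)+(9+0))*((1*5)+(5+7)))) -> (((4+a)+(9+0))*((1*5)+(5+7)))
Step 2: at LR: (9+0) -> 9; overall: (((4+a)+(9+0))*((1*5)+(5+7))) -> (((4+a)+9)*((1*5)+(5+7)))
Step 3: at RL: (1*5) -> 5; overall: (((4+a)+9)*((1*5)+(5+7))) -> (((4+a)+9)*(5+(5+7)))
Step 4: at RR: (5+7) -> 12; overall: (((4+a)+9)*(5+(5+7))) -> (((4+a)+9)*(5+12))
Step 5: at R: (5+12) -> 17; overall: (((4+a)+9)*(5+12)) -> (((4+a)+9)*17)
Fixed point: (((4+a)+9)*17)

Answer: (((4+a)+9)*17)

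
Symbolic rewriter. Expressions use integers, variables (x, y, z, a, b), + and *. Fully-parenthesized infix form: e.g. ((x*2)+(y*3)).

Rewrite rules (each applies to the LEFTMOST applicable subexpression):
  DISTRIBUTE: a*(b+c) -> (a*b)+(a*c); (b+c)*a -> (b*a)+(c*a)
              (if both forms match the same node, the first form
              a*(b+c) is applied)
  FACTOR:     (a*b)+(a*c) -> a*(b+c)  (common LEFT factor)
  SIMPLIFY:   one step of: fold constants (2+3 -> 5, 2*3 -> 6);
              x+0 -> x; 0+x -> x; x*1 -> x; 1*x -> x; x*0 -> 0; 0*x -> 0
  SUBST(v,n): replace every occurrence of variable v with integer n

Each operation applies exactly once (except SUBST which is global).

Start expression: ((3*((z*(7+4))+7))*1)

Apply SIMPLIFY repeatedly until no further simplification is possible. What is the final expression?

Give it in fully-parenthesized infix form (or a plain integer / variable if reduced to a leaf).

Answer: (3*((z*11)+7))

Derivation:
Start: ((3*((z*(7+4))+7))*1)
Step 1: at root: ((3*((z*(7+4))+7))*1) -> (3*((z*(7+4))+7)); overall: ((3*((z*(7+4))+7))*1) -> (3*((z*(7+4))+7))
Step 2: at RLR: (7+4) -> 11; overall: (3*((z*(7+4))+7)) -> (3*((z*11)+7))
Fixed point: (3*((z*11)+7))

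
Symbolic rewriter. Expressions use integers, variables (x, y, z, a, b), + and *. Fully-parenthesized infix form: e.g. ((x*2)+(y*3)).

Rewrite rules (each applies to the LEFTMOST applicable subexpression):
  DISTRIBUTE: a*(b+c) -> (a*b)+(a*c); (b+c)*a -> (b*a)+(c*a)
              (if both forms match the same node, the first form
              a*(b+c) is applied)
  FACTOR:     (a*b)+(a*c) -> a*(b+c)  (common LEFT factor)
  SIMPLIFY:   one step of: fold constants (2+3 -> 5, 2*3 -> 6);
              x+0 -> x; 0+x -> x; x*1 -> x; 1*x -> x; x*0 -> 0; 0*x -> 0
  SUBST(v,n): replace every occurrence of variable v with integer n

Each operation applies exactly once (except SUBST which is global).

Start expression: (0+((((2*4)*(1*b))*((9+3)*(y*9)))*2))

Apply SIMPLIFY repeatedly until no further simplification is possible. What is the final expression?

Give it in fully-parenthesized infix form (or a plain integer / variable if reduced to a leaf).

Start: (0+((((2*4)*(1*b))*((9+3)*(y*9)))*2))
Step 1: at root: (0+((((2*4)*(1*b))*((9+3)*(y*9)))*2)) -> ((((2*4)*(1*b))*((9+3)*(y*9)))*2); overall: (0+((((2*4)*(1*b))*((9+3)*(y*9)))*2)) -> ((((2*4)*(1*b))*((9+3)*(y*9)))*2)
Step 2: at LLL: (2*4) -> 8; overall: ((((2*4)*(1*b))*((9+3)*(y*9)))*2) -> (((8*(1*b))*((9+3)*(y*9)))*2)
Step 3: at LLR: (1*b) -> b; overall: (((8*(1*b))*((9+3)*(y*9)))*2) -> (((8*b)*((9+3)*(y*9)))*2)
Step 4: at LRL: (9+3) -> 12; overall: (((8*b)*((9+3)*(y*9)))*2) -> (((8*b)*(12*(y*9)))*2)
Fixed point: (((8*b)*(12*(y*9)))*2)

Answer: (((8*b)*(12*(y*9)))*2)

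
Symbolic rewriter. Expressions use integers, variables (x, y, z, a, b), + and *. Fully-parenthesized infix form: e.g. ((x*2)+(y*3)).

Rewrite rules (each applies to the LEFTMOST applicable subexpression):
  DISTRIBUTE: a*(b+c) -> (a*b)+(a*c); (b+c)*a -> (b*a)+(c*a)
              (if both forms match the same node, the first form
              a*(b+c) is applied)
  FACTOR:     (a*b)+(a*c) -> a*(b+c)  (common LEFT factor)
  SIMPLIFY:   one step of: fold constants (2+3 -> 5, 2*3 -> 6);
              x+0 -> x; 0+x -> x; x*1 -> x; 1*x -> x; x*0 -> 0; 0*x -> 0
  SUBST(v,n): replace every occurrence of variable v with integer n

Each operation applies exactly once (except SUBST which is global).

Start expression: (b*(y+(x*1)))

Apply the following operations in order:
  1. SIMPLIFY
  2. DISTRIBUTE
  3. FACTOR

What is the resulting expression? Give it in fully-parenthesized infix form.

Answer: (b*(y+x))

Derivation:
Start: (b*(y+(x*1)))
Apply SIMPLIFY at RR (target: (x*1)): (b*(y+(x*1))) -> (b*(y+x))
Apply DISTRIBUTE at root (target: (b*(y+x))): (b*(y+x)) -> ((b*y)+(b*x))
Apply FACTOR at root (target: ((b*y)+(b*x))): ((b*y)+(b*x)) -> (b*(y+x))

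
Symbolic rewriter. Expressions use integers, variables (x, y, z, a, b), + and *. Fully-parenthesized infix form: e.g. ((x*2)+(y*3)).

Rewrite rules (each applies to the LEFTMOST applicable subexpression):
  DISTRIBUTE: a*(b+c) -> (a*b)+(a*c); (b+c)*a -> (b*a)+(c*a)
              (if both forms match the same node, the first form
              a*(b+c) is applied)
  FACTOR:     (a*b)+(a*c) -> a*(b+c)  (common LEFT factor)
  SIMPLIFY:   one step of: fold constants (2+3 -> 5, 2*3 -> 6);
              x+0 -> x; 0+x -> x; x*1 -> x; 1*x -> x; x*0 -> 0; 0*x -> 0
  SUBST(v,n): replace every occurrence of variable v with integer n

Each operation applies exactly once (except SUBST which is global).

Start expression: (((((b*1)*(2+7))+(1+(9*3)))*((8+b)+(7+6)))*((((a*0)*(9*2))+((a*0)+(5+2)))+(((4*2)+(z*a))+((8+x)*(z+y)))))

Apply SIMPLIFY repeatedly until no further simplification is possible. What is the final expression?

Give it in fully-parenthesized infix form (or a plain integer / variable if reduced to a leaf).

Start: (((((b*1)*(2+7))+(1+(9*3)))*((8+b)+(7+6)))*((((a*0)*(9*2))+((a*0)+(5+2)))+(((4*2)+(z*a))+((8+x)*(z+y)))))
Step 1: at LLLL: (b*1) -> b; overall: (((((b*1)*(2+7))+(1+(9*3)))*((8+b)+(7+6)))*((((a*0)*(9*2))+((a*0)+(5+2)))+(((4*2)+(z*a))+((8+x)*(z+y))))) -> ((((b*(2+7))+(1+(9*3)))*((8+b)+(7+6)))*((((a*0)*(9*2))+((a*0)+(5+2)))+(((4*2)+(z*a))+((8+x)*(z+y)))))
Step 2: at LLLR: (2+7) -> 9; overall: ((((b*(2+7))+(1+(9*3)))*((8+b)+(7+6)))*((((a*0)*(9*2))+((a*0)+(5+2)))+(((4*2)+(z*a))+((8+x)*(z+y))))) -> ((((b*9)+(1+(9*3)))*((8+b)+(7+6)))*((((a*0)*(9*2))+((a*0)+(5+2)))+(((4*2)+(z*a))+((8+x)*(z+y)))))
Step 3: at LLRR: (9*3) -> 27; overall: ((((b*9)+(1+(9*3)))*((8+b)+(7+6)))*((((a*0)*(9*2))+((a*0)+(5+2)))+(((4*2)+(z*a))+((8+x)*(z+y))))) -> ((((b*9)+(1+27))*((8+b)+(7+6)))*((((a*0)*(9*2))+((a*0)+(5+2)))+(((4*2)+(z*a))+((8+x)*(z+y)))))
Step 4: at LLR: (1+27) -> 28; overall: ((((b*9)+(1+27))*((8+b)+(7+6)))*((((a*0)*(9*2))+((a*0)+(5+2)))+(((4*2)+(z*a))+((8+x)*(z+y))))) -> ((((b*9)+28)*((8+b)+(7+6)))*((((a*0)*(9*2))+((a*0)+(5+2)))+(((4*2)+(z*a))+((8+x)*(z+y)))))
Step 5: at LRR: (7+6) -> 13; overall: ((((b*9)+28)*((8+b)+(7+6)))*((((a*0)*(9*2))+((a*0)+(5+2)))+(((4*2)+(z*a))+((8+x)*(z+y))))) -> ((((b*9)+28)*((8+b)+13))*((((a*0)*(9*2))+((a*0)+(5+2)))+(((4*2)+(z*a))+((8+x)*(z+y)))))
Step 6: at RLLL: (a*0) -> 0; overall: ((((b*9)+28)*((8+b)+13))*((((a*0)*(9*2))+((a*0)+(5+2)))+(((4*2)+(z*a))+((8+x)*(z+y))))) -> ((((b*9)+28)*((8+b)+13))*(((0*(9*2))+((a*0)+(5+2)))+(((4*2)+(z*a))+((8+x)*(z+y)))))
Step 7: at RLL: (0*(9*2)) -> 0; overall: ((((b*9)+28)*((8+b)+13))*(((0*(9*2))+((a*0)+(5+2)))+(((4*2)+(z*a))+((8+x)*(z+y))))) -> ((((b*9)+28)*((8+b)+13))*((0+((a*0)+(5+2)))+(((4*2)+(z*a))+((8+x)*(z+y)))))
Step 8: at RL: (0+((a*0)+(5+2))) -> ((a*0)+(5+2)); overall: ((((b*9)+28)*((8+b)+13))*((0+((a*0)+(5+2)))+(((4*2)+(z*a))+((8+x)*(z+y))))) -> ((((b*9)+28)*((8+b)+13))*(((a*0)+(5+2))+(((4*2)+(z*a))+((8+x)*(z+y)))))
Step 9: at RLL: (a*0) -> 0; overall: ((((b*9)+28)*((8+b)+13))*(((a*0)+(5+2))+(((4*2)+(z*a))+((8+x)*(z+y))))) -> ((((b*9)+28)*((8+b)+13))*((0+(5+2))+(((4*2)+(z*a))+((8+x)*(z+y)))))
Step 10: at RL: (0+(5+2)) -> (5+2); overall: ((((b*9)+28)*((8+b)+13))*((0+(5+2))+(((4*2)+(z*a))+((8+x)*(z+y))))) -> ((((b*9)+28)*((8+b)+13))*((5+2)+(((4*2)+(z*a))+((8+x)*(z+y)))))
Step 11: at RL: (5+2) -> 7; overall: ((((b*9)+28)*((8+b)+13))*((5+2)+(((4*2)+(z*a))+((8+x)*(z+y))))) -> ((((b*9)+28)*((8+b)+13))*(7+(((4*2)+(z*a))+((8+x)*(z+y)))))
Step 12: at RRLL: (4*2) -> 8; overall: ((((b*9)+28)*((8+b)+13))*(7+(((4*2)+(z*a))+((8+x)*(z+y))))) -> ((((b*9)+28)*((8+b)+13))*(7+((8+(z*a))+((8+x)*(z+y)))))
Fixed point: ((((b*9)+28)*((8+b)+13))*(7+((8+(z*a))+((8+x)*(z+y)))))

Answer: ((((b*9)+28)*((8+b)+13))*(7+((8+(z*a))+((8+x)*(z+y)))))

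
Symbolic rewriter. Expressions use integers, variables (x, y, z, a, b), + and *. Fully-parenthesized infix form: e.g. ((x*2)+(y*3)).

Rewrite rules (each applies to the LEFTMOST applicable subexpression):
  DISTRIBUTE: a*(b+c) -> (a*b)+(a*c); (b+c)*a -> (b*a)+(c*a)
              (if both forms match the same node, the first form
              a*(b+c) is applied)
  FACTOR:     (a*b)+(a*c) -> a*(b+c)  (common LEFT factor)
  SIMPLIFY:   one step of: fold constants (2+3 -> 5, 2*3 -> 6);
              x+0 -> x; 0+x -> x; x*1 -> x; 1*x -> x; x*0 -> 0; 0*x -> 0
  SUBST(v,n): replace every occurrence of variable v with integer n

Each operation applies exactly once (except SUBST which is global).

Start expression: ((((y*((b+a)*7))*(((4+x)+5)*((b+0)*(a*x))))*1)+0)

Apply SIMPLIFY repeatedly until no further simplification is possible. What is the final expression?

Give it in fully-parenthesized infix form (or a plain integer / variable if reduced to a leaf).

Start: ((((y*((b+a)*7))*(((4+x)+5)*((b+0)*(a*x))))*1)+0)
Step 1: at root: ((((y*((b+a)*7))*(((4+x)+5)*((b+0)*(a*x))))*1)+0) -> (((y*((b+a)*7))*(((4+x)+5)*((b+0)*(a*x))))*1); overall: ((((y*((b+a)*7))*(((4+x)+5)*((b+0)*(a*x))))*1)+0) -> (((y*((b+a)*7))*(((4+x)+5)*((b+0)*(a*x))))*1)
Step 2: at root: (((y*((b+a)*7))*(((4+x)+5)*((b+0)*(a*x))))*1) -> ((y*((b+a)*7))*(((4+x)+5)*((b+0)*(a*x)))); overall: (((y*((b+a)*7))*(((4+x)+5)*((b+0)*(a*x))))*1) -> ((y*((b+a)*7))*(((4+x)+5)*((b+0)*(a*x))))
Step 3: at RRL: (b+0) -> b; overall: ((y*((b+a)*7))*(((4+x)+5)*((b+0)*(a*x)))) -> ((y*((b+a)*7))*(((4+x)+5)*(b*(a*x))))
Fixed point: ((y*((b+a)*7))*(((4+x)+5)*(b*(a*x))))

Answer: ((y*((b+a)*7))*(((4+x)+5)*(b*(a*x))))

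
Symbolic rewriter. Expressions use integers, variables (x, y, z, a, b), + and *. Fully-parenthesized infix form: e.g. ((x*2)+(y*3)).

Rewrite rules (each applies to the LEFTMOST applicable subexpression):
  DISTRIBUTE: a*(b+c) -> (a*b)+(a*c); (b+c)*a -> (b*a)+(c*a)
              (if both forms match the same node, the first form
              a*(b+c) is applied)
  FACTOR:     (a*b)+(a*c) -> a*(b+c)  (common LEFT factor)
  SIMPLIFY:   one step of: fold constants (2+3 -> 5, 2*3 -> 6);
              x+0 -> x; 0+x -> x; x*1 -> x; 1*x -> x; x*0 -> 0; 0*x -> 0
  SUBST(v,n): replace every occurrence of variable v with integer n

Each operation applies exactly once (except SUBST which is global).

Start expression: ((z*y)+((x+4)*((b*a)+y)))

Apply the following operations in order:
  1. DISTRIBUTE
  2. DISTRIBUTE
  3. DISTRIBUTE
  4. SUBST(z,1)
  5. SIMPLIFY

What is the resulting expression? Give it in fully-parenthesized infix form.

Start: ((z*y)+((x+4)*((b*a)+y)))
Apply DISTRIBUTE at R (target: ((x+4)*((b*a)+y))): ((z*y)+((x+4)*((b*a)+y))) -> ((z*y)+(((x+4)*(b*a))+((x+4)*y)))
Apply DISTRIBUTE at RL (target: ((x+4)*(b*a))): ((z*y)+(((x+4)*(b*a))+((x+4)*y))) -> ((z*y)+(((x*(b*a))+(4*(b*a)))+((x+4)*y)))
Apply DISTRIBUTE at RR (target: ((x+4)*y)): ((z*y)+(((x*(b*a))+(4*(b*a)))+((x+4)*y))) -> ((z*y)+(((x*(b*a))+(4*(b*a)))+((x*y)+(4*y))))
Apply SUBST(z,1): ((z*y)+(((x*(b*a))+(4*(b*a)))+((x*y)+(4*y)))) -> ((1*y)+(((x*(b*a))+(4*(b*a)))+((x*y)+(4*y))))
Apply SIMPLIFY at L (target: (1*y)): ((1*y)+(((x*(b*a))+(4*(b*a)))+((x*y)+(4*y)))) -> (y+(((x*(b*a))+(4*(b*a)))+((x*y)+(4*y))))

Answer: (y+(((x*(b*a))+(4*(b*a)))+((x*y)+(4*y))))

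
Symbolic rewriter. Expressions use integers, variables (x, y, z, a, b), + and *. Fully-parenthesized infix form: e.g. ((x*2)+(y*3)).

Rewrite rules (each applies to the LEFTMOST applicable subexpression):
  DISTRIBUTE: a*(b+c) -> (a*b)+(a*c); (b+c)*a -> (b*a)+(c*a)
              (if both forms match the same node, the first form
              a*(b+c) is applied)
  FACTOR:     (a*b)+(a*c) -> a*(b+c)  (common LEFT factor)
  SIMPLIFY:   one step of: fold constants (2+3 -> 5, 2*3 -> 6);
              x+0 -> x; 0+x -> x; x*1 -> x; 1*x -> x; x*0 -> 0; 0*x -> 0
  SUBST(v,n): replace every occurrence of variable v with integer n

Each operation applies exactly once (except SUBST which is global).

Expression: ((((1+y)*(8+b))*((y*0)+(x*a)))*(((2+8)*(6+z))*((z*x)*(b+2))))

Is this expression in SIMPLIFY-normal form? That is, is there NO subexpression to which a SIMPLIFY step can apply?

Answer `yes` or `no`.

Answer: no

Derivation:
Expression: ((((1+y)*(8+b))*((y*0)+(x*a)))*(((2+8)*(6+z))*((z*x)*(b+2))))
Scanning for simplifiable subexpressions (pre-order)...
  at root: ((((1+y)*(8+b))*((y*0)+(x*a)))*(((2+8)*(6+z))*((z*x)*(b+2)))) (not simplifiable)
  at L: (((1+y)*(8+b))*((y*0)+(x*a))) (not simplifiable)
  at LL: ((1+y)*(8+b)) (not simplifiable)
  at LLL: (1+y) (not simplifiable)
  at LLR: (8+b) (not simplifiable)
  at LR: ((y*0)+(x*a)) (not simplifiable)
  at LRL: (y*0) (SIMPLIFIABLE)
  at LRR: (x*a) (not simplifiable)
  at R: (((2+8)*(6+z))*((z*x)*(b+2))) (not simplifiable)
  at RL: ((2+8)*(6+z)) (not simplifiable)
  at RLL: (2+8) (SIMPLIFIABLE)
  at RLR: (6+z) (not simplifiable)
  at RR: ((z*x)*(b+2)) (not simplifiable)
  at RRL: (z*x) (not simplifiable)
  at RRR: (b+2) (not simplifiable)
Found simplifiable subexpr at path LRL: (y*0)
One SIMPLIFY step would give: ((((1+y)*(8+b))*(0+(x*a)))*(((2+8)*(6+z))*((z*x)*(b+2))))
-> NOT in normal form.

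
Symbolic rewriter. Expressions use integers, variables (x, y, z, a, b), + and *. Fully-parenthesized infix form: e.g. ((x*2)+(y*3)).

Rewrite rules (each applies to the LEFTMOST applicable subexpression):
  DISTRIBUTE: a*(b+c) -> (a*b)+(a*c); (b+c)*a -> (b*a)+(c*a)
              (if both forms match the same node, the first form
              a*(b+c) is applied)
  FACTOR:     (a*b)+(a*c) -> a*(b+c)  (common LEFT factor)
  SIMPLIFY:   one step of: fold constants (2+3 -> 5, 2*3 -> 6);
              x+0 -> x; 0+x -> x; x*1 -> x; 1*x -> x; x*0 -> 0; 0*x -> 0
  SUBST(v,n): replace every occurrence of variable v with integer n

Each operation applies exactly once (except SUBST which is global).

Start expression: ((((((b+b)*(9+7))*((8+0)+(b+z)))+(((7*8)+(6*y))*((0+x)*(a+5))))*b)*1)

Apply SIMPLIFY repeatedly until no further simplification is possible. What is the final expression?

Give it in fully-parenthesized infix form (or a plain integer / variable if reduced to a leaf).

Start: ((((((b+b)*(9+7))*((8+0)+(b+z)))+(((7*8)+(6*y))*((0+x)*(a+5))))*b)*1)
Step 1: at root: ((((((b+b)*(9+7))*((8+0)+(b+z)))+(((7*8)+(6*y))*((0+x)*(a+5))))*b)*1) -> (((((b+b)*(9+7))*((8+0)+(b+z)))+(((7*8)+(6*y))*((0+x)*(a+5))))*b); overall: ((((((b+b)*(9+7))*((8+0)+(b+z)))+(((7*8)+(6*y))*((0+x)*(a+5))))*b)*1) -> (((((b+b)*(9+7))*((8+0)+(b+z)))+(((7*8)+(6*y))*((0+x)*(a+5))))*b)
Step 2: at LLLR: (9+7) -> 16; overall: (((((b+b)*(9+7))*((8+0)+(b+z)))+(((7*8)+(6*y))*((0+x)*(a+5))))*b) -> (((((b+b)*16)*((8+0)+(b+z)))+(((7*8)+(6*y))*((0+x)*(a+5))))*b)
Step 3: at LLRL: (8+0) -> 8; overall: (((((b+b)*16)*((8+0)+(b+z)))+(((7*8)+(6*y))*((0+x)*(a+5))))*b) -> (((((b+b)*16)*(8+(b+z)))+(((7*8)+(6*y))*((0+x)*(a+5))))*b)
Step 4: at LRLL: (7*8) -> 56; overall: (((((b+b)*16)*(8+(b+z)))+(((7*8)+(6*y))*((0+x)*(a+5))))*b) -> (((((b+b)*16)*(8+(b+z)))+((56+(6*y))*((0+x)*(a+5))))*b)
Step 5: at LRRL: (0+x) -> x; overall: (((((b+b)*16)*(8+(b+z)))+((56+(6*y))*((0+x)*(a+5))))*b) -> (((((b+b)*16)*(8+(b+z)))+((56+(6*y))*(x*(a+5))))*b)
Fixed point: (((((b+b)*16)*(8+(b+z)))+((56+(6*y))*(x*(a+5))))*b)

Answer: (((((b+b)*16)*(8+(b+z)))+((56+(6*y))*(x*(a+5))))*b)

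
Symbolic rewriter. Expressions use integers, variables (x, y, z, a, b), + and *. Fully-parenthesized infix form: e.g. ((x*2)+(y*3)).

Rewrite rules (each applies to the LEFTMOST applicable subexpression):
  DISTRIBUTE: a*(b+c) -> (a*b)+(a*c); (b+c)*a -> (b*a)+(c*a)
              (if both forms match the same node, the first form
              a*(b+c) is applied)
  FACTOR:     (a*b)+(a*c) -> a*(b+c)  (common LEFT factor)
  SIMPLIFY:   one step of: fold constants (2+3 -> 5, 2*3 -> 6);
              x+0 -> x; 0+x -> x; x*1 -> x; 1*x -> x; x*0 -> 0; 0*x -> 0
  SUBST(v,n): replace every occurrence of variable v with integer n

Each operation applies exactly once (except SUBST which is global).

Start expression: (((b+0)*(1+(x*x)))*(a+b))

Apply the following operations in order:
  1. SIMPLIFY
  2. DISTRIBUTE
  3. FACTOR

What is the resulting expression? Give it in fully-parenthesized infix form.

Start: (((b+0)*(1+(x*x)))*(a+b))
Apply SIMPLIFY at LL (target: (b+0)): (((b+0)*(1+(x*x)))*(a+b)) -> ((b*(1+(x*x)))*(a+b))
Apply DISTRIBUTE at root (target: ((b*(1+(x*x)))*(a+b))): ((b*(1+(x*x)))*(a+b)) -> (((b*(1+(x*x)))*a)+((b*(1+(x*x)))*b))
Apply FACTOR at root (target: (((b*(1+(x*x)))*a)+((b*(1+(x*x)))*b))): (((b*(1+(x*x)))*a)+((b*(1+(x*x)))*b)) -> ((b*(1+(x*x)))*(a+b))

Answer: ((b*(1+(x*x)))*(a+b))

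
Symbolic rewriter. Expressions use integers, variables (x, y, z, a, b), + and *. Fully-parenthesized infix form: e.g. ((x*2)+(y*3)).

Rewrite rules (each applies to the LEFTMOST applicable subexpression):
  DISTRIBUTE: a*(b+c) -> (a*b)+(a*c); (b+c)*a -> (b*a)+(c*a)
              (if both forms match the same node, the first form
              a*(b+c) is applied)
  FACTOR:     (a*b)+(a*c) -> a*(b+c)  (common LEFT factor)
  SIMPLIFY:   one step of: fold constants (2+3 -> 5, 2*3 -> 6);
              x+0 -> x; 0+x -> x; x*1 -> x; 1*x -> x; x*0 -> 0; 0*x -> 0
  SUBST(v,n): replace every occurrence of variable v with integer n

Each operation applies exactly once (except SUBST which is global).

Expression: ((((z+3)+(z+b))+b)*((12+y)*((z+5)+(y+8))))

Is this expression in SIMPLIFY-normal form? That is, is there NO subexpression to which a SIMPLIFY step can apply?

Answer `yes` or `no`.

Answer: yes

Derivation:
Expression: ((((z+3)+(z+b))+b)*((12+y)*((z+5)+(y+8))))
Scanning for simplifiable subexpressions (pre-order)...
  at root: ((((z+3)+(z+b))+b)*((12+y)*((z+5)+(y+8)))) (not simplifiable)
  at L: (((z+3)+(z+b))+b) (not simplifiable)
  at LL: ((z+3)+(z+b)) (not simplifiable)
  at LLL: (z+3) (not simplifiable)
  at LLR: (z+b) (not simplifiable)
  at R: ((12+y)*((z+5)+(y+8))) (not simplifiable)
  at RL: (12+y) (not simplifiable)
  at RR: ((z+5)+(y+8)) (not simplifiable)
  at RRL: (z+5) (not simplifiable)
  at RRR: (y+8) (not simplifiable)
Result: no simplifiable subexpression found -> normal form.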